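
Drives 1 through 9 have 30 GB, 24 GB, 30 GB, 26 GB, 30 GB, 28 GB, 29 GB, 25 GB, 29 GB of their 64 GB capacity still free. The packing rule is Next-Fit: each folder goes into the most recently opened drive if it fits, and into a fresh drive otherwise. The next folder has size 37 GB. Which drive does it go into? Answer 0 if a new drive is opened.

Next-Fit only looks at drive 9, which has 29 GB free.
37 GB does not fit, so a new drive is opened.

0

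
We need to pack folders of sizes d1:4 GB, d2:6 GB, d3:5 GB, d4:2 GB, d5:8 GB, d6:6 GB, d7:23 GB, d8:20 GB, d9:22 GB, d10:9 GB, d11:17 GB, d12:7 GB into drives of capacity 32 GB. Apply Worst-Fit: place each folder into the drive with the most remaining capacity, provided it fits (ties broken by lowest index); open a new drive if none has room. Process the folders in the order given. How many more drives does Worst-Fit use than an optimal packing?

0

Worst-Fit: [4,6,5,2,8,6] [23] [20,9] [22] [17,7] → 5 drives.
Total size 129 GB; any packing needs at least ⌈129/32⌉ = 5 drives.
So 5 is already optimal.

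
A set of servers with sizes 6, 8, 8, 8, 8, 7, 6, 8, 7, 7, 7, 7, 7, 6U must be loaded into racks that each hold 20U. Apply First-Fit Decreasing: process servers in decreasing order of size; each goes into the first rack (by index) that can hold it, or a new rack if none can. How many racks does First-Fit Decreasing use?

Sorted descending: 8, 8, 8, 8, 8, 7, 7, 7, 7, 7, 7, 6, 6, 6.
Put 8U in rack 1; 12U remain.
Put 8U in rack 1; 4U remain.
Put 8U in rack 2; 12U remain.
Put 8U in rack 2; 4U remain.
Put 8U in rack 3; 12U remain.
Put 7U in rack 3; 5U remain.
Put 7U in rack 4; 13U remain.
Put 7U in rack 4; 6U remain.
Put 7U in rack 5; 13U remain.
Put 7U in rack 5; 6U remain.
Put 7U in rack 6; 13U remain.
Put 6U in rack 4; 0U remain.
Put 6U in rack 5; 0U remain.
Put 6U in rack 6; 7U remain.
Final racks: [8,8] [8,8] [8,7] [7,7,6] [7,7,6] [7,6].

6 racks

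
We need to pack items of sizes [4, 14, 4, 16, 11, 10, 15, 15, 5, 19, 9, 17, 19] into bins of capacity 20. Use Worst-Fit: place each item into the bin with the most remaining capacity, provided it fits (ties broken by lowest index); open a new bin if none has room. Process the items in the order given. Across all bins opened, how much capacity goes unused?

bin 1: place 4, 16 left
bin 1: place 14, 2 left
bin 2: place 4, 16 left
bin 2: place 16, 0 left
bin 3: place 11, 9 left
bin 4: place 10, 10 left
bin 5: place 15, 5 left
bin 6: place 15, 5 left
bin 4: place 5, 5 left
bin 7: place 19, 1 left
bin 3: place 9, 0 left
bin 8: place 17, 3 left
bin 9: place 19, 1 left
9 bins × 20 = 180; used 158; unused 22.

22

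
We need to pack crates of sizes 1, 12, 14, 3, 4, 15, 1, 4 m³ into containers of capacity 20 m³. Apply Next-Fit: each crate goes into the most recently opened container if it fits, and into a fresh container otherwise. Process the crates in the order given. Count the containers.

container 1: place 1 m³, 19 m³ left
container 1: place 12 m³, 7 m³ left
container 2: place 14 m³, 6 m³ left
container 2: place 3 m³, 3 m³ left
container 3: place 4 m³, 16 m³ left
container 3: place 15 m³, 1 m³ left
container 3: place 1 m³, 0 m³ left
container 4: place 4 m³, 16 m³ left

4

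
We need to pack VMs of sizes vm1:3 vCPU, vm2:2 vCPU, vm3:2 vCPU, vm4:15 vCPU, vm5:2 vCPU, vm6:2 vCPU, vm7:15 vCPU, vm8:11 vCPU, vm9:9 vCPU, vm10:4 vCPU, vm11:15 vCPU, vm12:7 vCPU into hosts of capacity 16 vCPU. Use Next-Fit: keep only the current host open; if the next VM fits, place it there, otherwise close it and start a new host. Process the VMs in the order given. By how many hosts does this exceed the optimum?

Next-Fit: [3,2,2] [15] [2,2] [15] [11] [9,4] [15] [7] → 8 hosts.
Total size 87 vCPU; any packing needs at least ⌈87/16⌉ = 6 hosts.
An optimal packing achieves that bound: [15] [15] [15] [11,4] [9,7] [3,2,2,2,2] → 6 hosts.
Excess: 8 − 6 = 2.

2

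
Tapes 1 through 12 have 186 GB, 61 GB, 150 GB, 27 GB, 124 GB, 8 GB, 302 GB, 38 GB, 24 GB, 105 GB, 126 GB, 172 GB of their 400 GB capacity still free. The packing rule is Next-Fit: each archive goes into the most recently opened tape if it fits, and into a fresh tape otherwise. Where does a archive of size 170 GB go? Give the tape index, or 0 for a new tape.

12

Next-Fit only looks at tape 12, which has 172 GB free.
170 GB fits there.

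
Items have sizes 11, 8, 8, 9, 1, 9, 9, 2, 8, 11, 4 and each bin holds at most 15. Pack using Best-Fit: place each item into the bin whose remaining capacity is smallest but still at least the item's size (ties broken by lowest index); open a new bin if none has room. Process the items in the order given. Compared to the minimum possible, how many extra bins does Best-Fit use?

Best-Fit: [11,1,2] [8] [8] [9] [9] [9] [8] [11,4] → 8 bins.
8 items exceed 7.5 (half the capacity), and no two of those can share a bin, so at least 8 bins are needed.
So 8 is already optimal.

0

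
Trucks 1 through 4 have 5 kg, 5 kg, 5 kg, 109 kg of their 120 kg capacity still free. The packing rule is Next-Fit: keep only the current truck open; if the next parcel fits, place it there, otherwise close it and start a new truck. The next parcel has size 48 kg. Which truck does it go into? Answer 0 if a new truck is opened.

Next-Fit only looks at truck 4, which has 109 kg free.
48 kg fits there.

4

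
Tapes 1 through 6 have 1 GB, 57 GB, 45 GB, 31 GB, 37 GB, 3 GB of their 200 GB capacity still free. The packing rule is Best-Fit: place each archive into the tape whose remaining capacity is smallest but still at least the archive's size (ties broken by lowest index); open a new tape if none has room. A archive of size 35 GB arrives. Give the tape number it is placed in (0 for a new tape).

Tapes with room: tape 2 (57 GB), tape 3 (45 GB), tape 5 (37 GB).
Tightest fit is tape 5 with 37 GB free.

5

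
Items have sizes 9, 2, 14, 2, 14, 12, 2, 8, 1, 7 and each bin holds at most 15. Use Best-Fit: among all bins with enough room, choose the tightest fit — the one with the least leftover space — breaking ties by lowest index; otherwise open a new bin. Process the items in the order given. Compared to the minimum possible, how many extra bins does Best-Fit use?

0

Best-Fit: [9,2,2,2] [14,1] [14] [12] [8,7] → 5 bins.
Total size 71; any packing needs at least ⌈71/15⌉ = 5 bins.
So 5 is already optimal.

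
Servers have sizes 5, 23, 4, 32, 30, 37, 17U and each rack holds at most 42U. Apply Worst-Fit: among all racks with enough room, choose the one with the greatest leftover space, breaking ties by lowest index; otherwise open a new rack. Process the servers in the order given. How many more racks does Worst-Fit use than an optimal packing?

1

Worst-Fit: [5,23,4] [32] [30] [37] [17] → 5 racks.
Total size 148U; any packing needs at least ⌈148/42⌉ = 4 racks.
An optimal packing achieves that bound: [37,5] [32,4] [30] [23,17] → 4 racks.
Excess: 5 − 4 = 1.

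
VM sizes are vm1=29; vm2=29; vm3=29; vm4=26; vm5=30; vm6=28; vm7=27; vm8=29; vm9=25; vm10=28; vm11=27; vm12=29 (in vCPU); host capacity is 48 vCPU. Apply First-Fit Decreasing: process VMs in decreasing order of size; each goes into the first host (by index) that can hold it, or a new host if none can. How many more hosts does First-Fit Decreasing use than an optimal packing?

First-Fit Decreasing: [30] [29] [29] [29] [29] [29] [28] [28] [27] [27] [26] [25] → 12 hosts.
12 VMs exceed 24 vCPU (half the capacity), and no two of those can share a host, so at least 12 hosts are needed.
So 12 is already optimal.

0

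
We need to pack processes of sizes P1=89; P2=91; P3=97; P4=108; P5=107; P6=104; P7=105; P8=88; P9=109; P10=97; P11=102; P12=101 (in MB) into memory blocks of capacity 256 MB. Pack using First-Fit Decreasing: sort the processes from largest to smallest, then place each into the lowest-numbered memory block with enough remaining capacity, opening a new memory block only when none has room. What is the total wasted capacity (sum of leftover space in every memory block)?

338

Sorted descending: 109, 108, 107, 105, 104, 102, 101, 97, 97, 91, 89, 88.
109 MB → memory block 1 (remaining 147 MB)
108 MB → memory block 1 (remaining 39 MB)
107 MB → memory block 2 (remaining 149 MB)
105 MB → memory block 2 (remaining 44 MB)
104 MB → memory block 3 (remaining 152 MB)
102 MB → memory block 3 (remaining 50 MB)
101 MB → memory block 4 (remaining 155 MB)
97 MB → memory block 4 (remaining 58 MB)
97 MB → memory block 5 (remaining 159 MB)
91 MB → memory block 5 (remaining 68 MB)
89 MB → memory block 6 (remaining 167 MB)
88 MB → memory block 6 (remaining 79 MB)
6 memory blocks × 256 MB = 1536 MB; used 1198 MB; unused 338 MB.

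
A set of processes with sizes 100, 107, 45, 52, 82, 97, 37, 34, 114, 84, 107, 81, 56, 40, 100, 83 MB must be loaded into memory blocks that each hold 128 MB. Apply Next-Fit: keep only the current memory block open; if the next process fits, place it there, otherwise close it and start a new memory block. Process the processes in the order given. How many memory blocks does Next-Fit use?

Put 100 MB in memory block 1; 28 MB remain.
Put 107 MB in memory block 2; 21 MB remain.
Put 45 MB in memory block 3; 83 MB remain.
Put 52 MB in memory block 3; 31 MB remain.
Put 82 MB in memory block 4; 46 MB remain.
Put 97 MB in memory block 5; 31 MB remain.
Put 37 MB in memory block 6; 91 MB remain.
Put 34 MB in memory block 6; 57 MB remain.
Put 114 MB in memory block 7; 14 MB remain.
Put 84 MB in memory block 8; 44 MB remain.
Put 107 MB in memory block 9; 21 MB remain.
Put 81 MB in memory block 10; 47 MB remain.
Put 56 MB in memory block 11; 72 MB remain.
Put 40 MB in memory block 11; 32 MB remain.
Put 100 MB in memory block 12; 28 MB remain.
Put 83 MB in memory block 13; 45 MB remain.
Final memory blocks: [100] [107] [45,52] [82] [97] [37,34] [114] [84] [107] [81] [56,40] [100] [83].

13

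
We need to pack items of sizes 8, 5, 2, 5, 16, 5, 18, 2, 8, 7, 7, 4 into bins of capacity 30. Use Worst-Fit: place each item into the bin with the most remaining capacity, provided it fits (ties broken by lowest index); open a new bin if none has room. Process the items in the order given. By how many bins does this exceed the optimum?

Worst-Fit: [8,5,2,5,8] [16,5,7] [18,2,7] [4] → 4 bins.
Total size 87; any packing needs at least ⌈87/30⌉ = 3 bins.
An optimal packing achieves that bound: [18,8,4] [16,8,5] [7,7,5,5,2,2] → 3 bins.
Excess: 4 − 3 = 1.

1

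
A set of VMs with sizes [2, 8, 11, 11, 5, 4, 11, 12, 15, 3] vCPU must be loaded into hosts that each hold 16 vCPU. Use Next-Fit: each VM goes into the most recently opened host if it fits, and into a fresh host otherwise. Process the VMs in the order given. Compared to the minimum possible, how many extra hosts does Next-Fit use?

1

Next-Fit: [2,8] [11] [11,5] [4,11] [12] [15] [3] → 7 hosts.
Total size 82 vCPU; any packing needs at least ⌈82/16⌉ = 6 hosts.
An optimal packing achieves that bound: [15] [12,4] [11,5] [11,3,2] [11] [8] → 6 hosts.
Excess: 7 − 6 = 1.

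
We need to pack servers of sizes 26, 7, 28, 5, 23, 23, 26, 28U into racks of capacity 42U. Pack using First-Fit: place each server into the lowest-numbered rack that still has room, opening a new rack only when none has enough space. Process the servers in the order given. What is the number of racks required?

6 racks

26U → rack 1 (remaining 16U)
7U → rack 1 (remaining 9U)
28U → rack 2 (remaining 14U)
5U → rack 1 (remaining 4U)
23U → rack 3 (remaining 19U)
23U → rack 4 (remaining 19U)
26U → rack 5 (remaining 16U)
28U → rack 6 (remaining 14U)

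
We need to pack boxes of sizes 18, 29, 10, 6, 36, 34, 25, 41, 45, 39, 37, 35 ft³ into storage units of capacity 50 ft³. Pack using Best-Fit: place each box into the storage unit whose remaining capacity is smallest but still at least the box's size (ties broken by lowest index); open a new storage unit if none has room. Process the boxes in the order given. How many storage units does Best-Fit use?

18 ft³ → storage unit 1 (remaining 32 ft³)
29 ft³ → storage unit 1 (remaining 3 ft³)
10 ft³ → storage unit 2 (remaining 40 ft³)
6 ft³ → storage unit 2 (remaining 34 ft³)
36 ft³ → storage unit 3 (remaining 14 ft³)
34 ft³ → storage unit 2 (remaining 0 ft³)
25 ft³ → storage unit 4 (remaining 25 ft³)
41 ft³ → storage unit 5 (remaining 9 ft³)
45 ft³ → storage unit 6 (remaining 5 ft³)
39 ft³ → storage unit 7 (remaining 11 ft³)
37 ft³ → storage unit 8 (remaining 13 ft³)
35 ft³ → storage unit 9 (remaining 15 ft³)
Final storage units: [18,29] [10,6,34] [36] [25] [41] [45] [39] [37] [35].

9 storage units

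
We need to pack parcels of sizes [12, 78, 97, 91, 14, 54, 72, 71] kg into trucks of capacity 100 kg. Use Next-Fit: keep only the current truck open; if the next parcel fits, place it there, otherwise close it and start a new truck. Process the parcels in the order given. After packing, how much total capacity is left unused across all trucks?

111

truck 1: place 12 kg, 88 kg left
truck 1: place 78 kg, 10 kg left
truck 2: place 97 kg, 3 kg left
truck 3: place 91 kg, 9 kg left
truck 4: place 14 kg, 86 kg left
truck 4: place 54 kg, 32 kg left
truck 5: place 72 kg, 28 kg left
truck 6: place 71 kg, 29 kg left
6 trucks × 100 kg = 600 kg; used 489 kg; unused 111 kg.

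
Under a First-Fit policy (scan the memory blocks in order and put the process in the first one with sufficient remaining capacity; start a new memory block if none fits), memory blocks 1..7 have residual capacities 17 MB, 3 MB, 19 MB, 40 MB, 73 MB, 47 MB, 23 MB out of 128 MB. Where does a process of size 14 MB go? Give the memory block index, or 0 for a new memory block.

1

Memory blocks with room: memory block 1 (17 MB), memory block 3 (19 MB), memory block 4 (40 MB), memory block 5 (73 MB), memory block 6 (47 MB), memory block 7 (23 MB).
The first with room is memory block 1.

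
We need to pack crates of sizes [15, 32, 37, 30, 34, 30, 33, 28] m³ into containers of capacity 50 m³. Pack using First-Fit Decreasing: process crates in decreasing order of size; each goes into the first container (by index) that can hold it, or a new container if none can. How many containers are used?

Sorted descending: 37, 34, 33, 32, 30, 30, 28, 15.
Put 37 m³ in container 1; 13 m³ remain.
Put 34 m³ in container 2; 16 m³ remain.
Put 33 m³ in container 3; 17 m³ remain.
Put 32 m³ in container 4; 18 m³ remain.
Put 30 m³ in container 5; 20 m³ remain.
Put 30 m³ in container 6; 20 m³ remain.
Put 28 m³ in container 7; 22 m³ remain.
Put 15 m³ in container 2; 1 m³ remain.

7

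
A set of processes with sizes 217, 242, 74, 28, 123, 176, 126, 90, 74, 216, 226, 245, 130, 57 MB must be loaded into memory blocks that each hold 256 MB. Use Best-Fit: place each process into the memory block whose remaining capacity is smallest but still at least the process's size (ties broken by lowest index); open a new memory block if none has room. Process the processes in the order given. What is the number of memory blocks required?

9

217 MB → memory block 1 (remaining 39 MB)
242 MB → memory block 2 (remaining 14 MB)
74 MB → memory block 3 (remaining 182 MB)
28 MB → memory block 1 (remaining 11 MB)
123 MB → memory block 3 (remaining 59 MB)
176 MB → memory block 4 (remaining 80 MB)
126 MB → memory block 5 (remaining 130 MB)
90 MB → memory block 5 (remaining 40 MB)
74 MB → memory block 4 (remaining 6 MB)
216 MB → memory block 6 (remaining 40 MB)
226 MB → memory block 7 (remaining 30 MB)
245 MB → memory block 8 (remaining 11 MB)
130 MB → memory block 9 (remaining 126 MB)
57 MB → memory block 3 (remaining 2 MB)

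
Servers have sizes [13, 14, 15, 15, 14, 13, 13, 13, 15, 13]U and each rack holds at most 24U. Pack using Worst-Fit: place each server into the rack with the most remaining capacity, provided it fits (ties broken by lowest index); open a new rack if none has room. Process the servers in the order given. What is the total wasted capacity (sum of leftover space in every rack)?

13U → rack 1 (remaining 11U)
14U → rack 2 (remaining 10U)
15U → rack 3 (remaining 9U)
15U → rack 4 (remaining 9U)
14U → rack 5 (remaining 10U)
13U → rack 6 (remaining 11U)
13U → rack 7 (remaining 11U)
13U → rack 8 (remaining 11U)
15U → rack 9 (remaining 9U)
13U → rack 10 (remaining 11U)
10 racks × 24U = 240U; used 138U; unused 102U.

102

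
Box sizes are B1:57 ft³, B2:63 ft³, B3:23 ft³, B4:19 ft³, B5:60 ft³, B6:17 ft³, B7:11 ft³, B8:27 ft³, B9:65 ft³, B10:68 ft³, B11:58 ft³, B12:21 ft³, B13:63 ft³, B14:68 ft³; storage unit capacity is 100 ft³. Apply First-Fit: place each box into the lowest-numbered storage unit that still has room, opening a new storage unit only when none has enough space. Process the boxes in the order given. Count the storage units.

8

Put B1 (57 ft³) in storage unit 1; 43 ft³ remain.
Put B2 (63 ft³) in storage unit 2; 37 ft³ remain.
Put B3 (23 ft³) in storage unit 1; 20 ft³ remain.
Put B4 (19 ft³) in storage unit 1; 1 ft³ remain.
Put B5 (60 ft³) in storage unit 3; 40 ft³ remain.
Put B6 (17 ft³) in storage unit 2; 20 ft³ remain.
Put B7 (11 ft³) in storage unit 2; 9 ft³ remain.
Put B8 (27 ft³) in storage unit 3; 13 ft³ remain.
Put B9 (65 ft³) in storage unit 4; 35 ft³ remain.
Put B10 (68 ft³) in storage unit 5; 32 ft³ remain.
Put B11 (58 ft³) in storage unit 6; 42 ft³ remain.
Put B12 (21 ft³) in storage unit 4; 14 ft³ remain.
Put B13 (63 ft³) in storage unit 7; 37 ft³ remain.
Put B14 (68 ft³) in storage unit 8; 32 ft³ remain.
Final storage units: [57,23,19] [63,17,11] [60,27] [65,21] [68] [58] [63] [68].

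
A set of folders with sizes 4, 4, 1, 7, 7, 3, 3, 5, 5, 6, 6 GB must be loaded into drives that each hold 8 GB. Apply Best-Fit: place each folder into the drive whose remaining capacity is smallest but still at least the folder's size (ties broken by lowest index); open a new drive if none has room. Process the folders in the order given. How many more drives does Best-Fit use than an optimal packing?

Best-Fit: [4,4] [1,7] [7] [3,3] [5] [5] [6] [6] → 8 drives.
Total size 51 GB; any packing needs at least ⌈51/8⌉ = 7 drives.
An optimal packing achieves that bound: [7,1] [7] [6] [6] [5,3] [5,3] [4,4] → 7 drives.
Excess: 8 − 7 = 1.

1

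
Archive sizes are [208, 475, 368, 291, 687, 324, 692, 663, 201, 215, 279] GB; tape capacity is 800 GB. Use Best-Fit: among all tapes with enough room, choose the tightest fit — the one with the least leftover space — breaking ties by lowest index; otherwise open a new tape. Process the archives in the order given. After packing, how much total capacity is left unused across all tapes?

Put 208 GB in tape 1; 592 GB remain.
Put 475 GB in tape 1; 117 GB remain.
Put 368 GB in tape 2; 432 GB remain.
Put 291 GB in tape 2; 141 GB remain.
Put 687 GB in tape 3; 113 GB remain.
Put 324 GB in tape 4; 476 GB remain.
Put 692 GB in tape 5; 108 GB remain.
Put 663 GB in tape 6; 137 GB remain.
Put 201 GB in tape 4; 275 GB remain.
Put 215 GB in tape 4; 60 GB remain.
Put 279 GB in tape 7; 521 GB remain.
7 tapes × 800 GB = 5600 GB; used 4403 GB; unused 1197 GB.

1197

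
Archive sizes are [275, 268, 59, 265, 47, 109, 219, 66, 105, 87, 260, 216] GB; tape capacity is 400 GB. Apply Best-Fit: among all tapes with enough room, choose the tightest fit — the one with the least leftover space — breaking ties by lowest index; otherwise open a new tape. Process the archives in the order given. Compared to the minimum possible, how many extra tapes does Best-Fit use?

0

Best-Fit: [275,59,47] [268,109] [265,66] [219,105] [87,260] [216] → 6 tapes.
6 archives exceed 200 GB (half the capacity), and no two of those can share a tape, so at least 6 tapes are needed.
So 6 is already optimal.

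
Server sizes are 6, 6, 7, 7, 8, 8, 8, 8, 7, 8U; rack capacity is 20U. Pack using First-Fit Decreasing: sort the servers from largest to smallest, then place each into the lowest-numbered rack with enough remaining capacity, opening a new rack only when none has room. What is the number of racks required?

5 racks

Sorted descending: 8, 8, 8, 8, 8, 7, 7, 7, 6, 6.
Put 8U in rack 1; 12U remain.
Put 8U in rack 1; 4U remain.
Put 8U in rack 2; 12U remain.
Put 8U in rack 2; 4U remain.
Put 8U in rack 3; 12U remain.
Put 7U in rack 3; 5U remain.
Put 7U in rack 4; 13U remain.
Put 7U in rack 4; 6U remain.
Put 6U in rack 4; 0U remain.
Put 6U in rack 5; 14U remain.
Final racks: [8,8] [8,8] [8,7] [7,7,6] [6].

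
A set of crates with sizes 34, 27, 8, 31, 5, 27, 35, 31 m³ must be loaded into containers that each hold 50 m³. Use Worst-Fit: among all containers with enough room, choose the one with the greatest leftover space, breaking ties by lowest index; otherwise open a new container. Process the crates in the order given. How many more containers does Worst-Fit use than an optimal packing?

0

Worst-Fit: [34] [27,8] [31,5] [27] [35] [31] → 6 containers.
6 crates exceed 25 m³ (half the capacity), and no two of those can share a container, so at least 6 containers are needed.
So 6 is already optimal.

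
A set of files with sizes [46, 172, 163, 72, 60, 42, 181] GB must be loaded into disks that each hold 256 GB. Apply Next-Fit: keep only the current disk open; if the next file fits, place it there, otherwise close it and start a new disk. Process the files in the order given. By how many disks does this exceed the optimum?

1

Next-Fit: [46,172] [163,72] [60,42] [181] → 4 disks.
Total size 736 GB; any packing needs at least ⌈736/256⌉ = 3 disks.
An optimal packing achieves that bound: [181,72] [172,60] [163,46,42] → 3 disks.
Excess: 4 − 3 = 1.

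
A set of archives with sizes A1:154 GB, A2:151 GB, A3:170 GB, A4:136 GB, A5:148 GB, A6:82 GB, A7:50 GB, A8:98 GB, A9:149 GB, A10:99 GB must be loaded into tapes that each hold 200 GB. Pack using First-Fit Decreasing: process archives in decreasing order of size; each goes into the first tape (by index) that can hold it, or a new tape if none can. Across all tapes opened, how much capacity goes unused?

363

Sorted descending: 170, 154, 151, 149, 148, 136, 99, 98, 82, 50.
170 GB → tape 1 (remaining 30 GB)
154 GB → tape 2 (remaining 46 GB)
151 GB → tape 3 (remaining 49 GB)
149 GB → tape 4 (remaining 51 GB)
148 GB → tape 5 (remaining 52 GB)
136 GB → tape 6 (remaining 64 GB)
99 GB → tape 7 (remaining 101 GB)
98 GB → tape 7 (remaining 3 GB)
82 GB → tape 8 (remaining 118 GB)
50 GB → tape 4 (remaining 1 GB)
8 tapes × 200 GB = 1600 GB; used 1237 GB; unused 363 GB.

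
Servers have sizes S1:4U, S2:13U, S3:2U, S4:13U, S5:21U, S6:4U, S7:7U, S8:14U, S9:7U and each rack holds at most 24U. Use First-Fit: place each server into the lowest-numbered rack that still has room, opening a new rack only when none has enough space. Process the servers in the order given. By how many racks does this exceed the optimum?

0

First-Fit: [4,13,2,4] [13,7] [21] [14,7] → 4 racks.
Total size 85U; any packing needs at least ⌈85/24⌉ = 4 racks.
So 4 is already optimal.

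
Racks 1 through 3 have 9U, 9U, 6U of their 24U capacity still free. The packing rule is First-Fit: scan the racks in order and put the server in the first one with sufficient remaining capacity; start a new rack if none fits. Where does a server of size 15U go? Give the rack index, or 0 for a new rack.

No rack has ≥ 15U free, so a new rack is opened.

0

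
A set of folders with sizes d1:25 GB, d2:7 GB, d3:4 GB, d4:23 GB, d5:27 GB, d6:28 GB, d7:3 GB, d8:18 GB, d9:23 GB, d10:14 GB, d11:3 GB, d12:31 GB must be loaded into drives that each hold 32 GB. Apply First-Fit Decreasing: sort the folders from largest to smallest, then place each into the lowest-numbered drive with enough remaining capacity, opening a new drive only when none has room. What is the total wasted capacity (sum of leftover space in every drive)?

Sorted descending: 31, 28, 27, 25, 23, 23, 18, 14, 7, 4, 3, 3.
Put 31 GB in drive 1; 1 GB remain.
Put 28 GB in drive 2; 4 GB remain.
Put 27 GB in drive 3; 5 GB remain.
Put 25 GB in drive 4; 7 GB remain.
Put 23 GB in drive 5; 9 GB remain.
Put 23 GB in drive 6; 9 GB remain.
Put 18 GB in drive 7; 14 GB remain.
Put 14 GB in drive 7; 0 GB remain.
Put 7 GB in drive 4; 0 GB remain.
Put 4 GB in drive 2; 0 GB remain.
Put 3 GB in drive 3; 2 GB remain.
Put 3 GB in drive 5; 6 GB remain.
7 drives × 32 GB = 224 GB; used 206 GB; unused 18 GB.

18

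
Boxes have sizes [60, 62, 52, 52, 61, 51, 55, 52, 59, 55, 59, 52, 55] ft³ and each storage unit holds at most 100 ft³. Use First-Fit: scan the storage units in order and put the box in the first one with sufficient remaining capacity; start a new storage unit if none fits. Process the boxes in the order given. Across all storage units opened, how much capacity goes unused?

575

storage unit 1: place 60 ft³, 40 ft³ left
storage unit 2: place 62 ft³, 38 ft³ left
storage unit 3: place 52 ft³, 48 ft³ left
storage unit 4: place 52 ft³, 48 ft³ left
storage unit 5: place 61 ft³, 39 ft³ left
storage unit 6: place 51 ft³, 49 ft³ left
storage unit 7: place 55 ft³, 45 ft³ left
storage unit 8: place 52 ft³, 48 ft³ left
storage unit 9: place 59 ft³, 41 ft³ left
storage unit 10: place 55 ft³, 45 ft³ left
storage unit 11: place 59 ft³, 41 ft³ left
storage unit 12: place 52 ft³, 48 ft³ left
storage unit 13: place 55 ft³, 45 ft³ left
13 storage units × 100 ft³ = 1300 ft³; used 725 ft³; unused 575 ft³.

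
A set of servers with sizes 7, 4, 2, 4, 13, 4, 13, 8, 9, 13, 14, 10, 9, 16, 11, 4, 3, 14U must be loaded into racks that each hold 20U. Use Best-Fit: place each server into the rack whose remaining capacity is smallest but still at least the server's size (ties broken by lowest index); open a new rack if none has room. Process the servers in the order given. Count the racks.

rack 1: place 7U, 13U left
rack 1: place 4U, 9U left
rack 1: place 2U, 7U left
rack 1: place 4U, 3U left
rack 2: place 13U, 7U left
rack 2: place 4U, 3U left
rack 3: place 13U, 7U left
rack 4: place 8U, 12U left
rack 4: place 9U, 3U left
rack 5: place 13U, 7U left
rack 6: place 14U, 6U left
rack 7: place 10U, 10U left
rack 7: place 9U, 1U left
rack 8: place 16U, 4U left
rack 9: place 11U, 9U left
rack 8: place 4U, 0U left
rack 1: place 3U, 0U left
rack 10: place 14U, 6U left
Final racks: [7,4,2,4,3] [13,4] [13] [8,9] [13] [14] [10,9] [16,4] [11] [14].

10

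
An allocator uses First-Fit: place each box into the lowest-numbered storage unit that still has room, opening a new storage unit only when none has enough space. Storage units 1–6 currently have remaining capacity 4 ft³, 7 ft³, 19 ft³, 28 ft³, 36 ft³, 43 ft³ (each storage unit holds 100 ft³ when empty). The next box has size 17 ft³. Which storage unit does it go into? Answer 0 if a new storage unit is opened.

3

Storage units with room: storage unit 3 (19 ft³), storage unit 4 (28 ft³), storage unit 5 (36 ft³), storage unit 6 (43 ft³).
The first with room is storage unit 3.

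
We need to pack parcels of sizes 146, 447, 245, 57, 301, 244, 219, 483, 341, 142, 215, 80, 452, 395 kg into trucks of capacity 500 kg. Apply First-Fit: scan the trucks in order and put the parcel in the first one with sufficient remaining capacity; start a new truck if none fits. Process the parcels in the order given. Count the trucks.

truck 1: place 146 kg, 354 kg left
truck 2: place 447 kg, 53 kg left
truck 1: place 245 kg, 109 kg left
truck 1: place 57 kg, 52 kg left
truck 3: place 301 kg, 199 kg left
truck 4: place 244 kg, 256 kg left
truck 4: place 219 kg, 37 kg left
truck 5: place 483 kg, 17 kg left
truck 6: place 341 kg, 159 kg left
truck 3: place 142 kg, 57 kg left
truck 7: place 215 kg, 285 kg left
truck 6: place 80 kg, 79 kg left
truck 8: place 452 kg, 48 kg left
truck 9: place 395 kg, 105 kg left
Final trucks: [146,245,57] [447] [301,142] [244,219] [483] [341,80] [215] [452] [395].

9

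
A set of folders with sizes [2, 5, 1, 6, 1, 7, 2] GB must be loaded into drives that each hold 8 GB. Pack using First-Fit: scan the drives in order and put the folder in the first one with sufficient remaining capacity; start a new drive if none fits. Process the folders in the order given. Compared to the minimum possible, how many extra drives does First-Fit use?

First-Fit: [2,5,1] [6,1] [7] [2] → 4 drives.
Total size 24 GB; any packing needs at least ⌈24/8⌉ = 3 drives.
An optimal packing achieves that bound: [7,1] [6,2] [5,2,1] → 3 drives.
Excess: 4 − 3 = 1.

1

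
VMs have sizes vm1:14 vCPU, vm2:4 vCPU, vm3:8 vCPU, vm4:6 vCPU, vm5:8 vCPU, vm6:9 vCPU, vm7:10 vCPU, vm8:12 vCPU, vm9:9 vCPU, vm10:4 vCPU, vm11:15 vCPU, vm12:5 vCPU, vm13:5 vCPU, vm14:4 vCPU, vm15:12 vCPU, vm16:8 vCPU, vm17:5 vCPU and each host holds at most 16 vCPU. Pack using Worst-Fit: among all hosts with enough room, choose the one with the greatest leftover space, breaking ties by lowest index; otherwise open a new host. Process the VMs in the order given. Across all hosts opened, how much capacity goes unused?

host 1: place vm1 (14 vCPU), 2 vCPU left
host 2: place vm2 (4 vCPU), 12 vCPU left
host 2: place vm3 (8 vCPU), 4 vCPU left
host 3: place vm4 (6 vCPU), 10 vCPU left
host 3: place vm5 (8 vCPU), 2 vCPU left
host 4: place vm6 (9 vCPU), 7 vCPU left
host 5: place vm7 (10 vCPU), 6 vCPU left
host 6: place vm8 (12 vCPU), 4 vCPU left
host 7: place vm9 (9 vCPU), 7 vCPU left
host 4: place vm10 (4 vCPU), 3 vCPU left
host 8: place vm11 (15 vCPU), 1 vCPU left
host 7: place vm12 (5 vCPU), 2 vCPU left
host 5: place vm13 (5 vCPU), 1 vCPU left
host 2: place vm14 (4 vCPU), 0 vCPU left
host 9: place vm15 (12 vCPU), 4 vCPU left
host 10: place vm16 (8 vCPU), 8 vCPU left
host 10: place vm17 (5 vCPU), 3 vCPU left
10 hosts × 16 vCPU = 160 vCPU; used 138 vCPU; unused 22 vCPU.

22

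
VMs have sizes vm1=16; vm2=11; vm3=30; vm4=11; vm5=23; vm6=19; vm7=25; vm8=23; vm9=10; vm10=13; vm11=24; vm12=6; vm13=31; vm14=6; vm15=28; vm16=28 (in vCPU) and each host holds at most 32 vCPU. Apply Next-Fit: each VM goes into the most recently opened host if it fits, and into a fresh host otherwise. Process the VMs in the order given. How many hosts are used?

host 1: place vm1 (16 vCPU), 16 vCPU left
host 1: place vm2 (11 vCPU), 5 vCPU left
host 2: place vm3 (30 vCPU), 2 vCPU left
host 3: place vm4 (11 vCPU), 21 vCPU left
host 4: place vm5 (23 vCPU), 9 vCPU left
host 5: place vm6 (19 vCPU), 13 vCPU left
host 6: place vm7 (25 vCPU), 7 vCPU left
host 7: place vm8 (23 vCPU), 9 vCPU left
host 8: place vm9 (10 vCPU), 22 vCPU left
host 8: place vm10 (13 vCPU), 9 vCPU left
host 9: place vm11 (24 vCPU), 8 vCPU left
host 9: place vm12 (6 vCPU), 2 vCPU left
host 10: place vm13 (31 vCPU), 1 vCPU left
host 11: place vm14 (6 vCPU), 26 vCPU left
host 12: place vm15 (28 vCPU), 4 vCPU left
host 13: place vm16 (28 vCPU), 4 vCPU left
Final hosts: [16,11] [30] [11] [23] [19] [25] [23] [10,13] [24,6] [31] [6] [28] [28].

13 hosts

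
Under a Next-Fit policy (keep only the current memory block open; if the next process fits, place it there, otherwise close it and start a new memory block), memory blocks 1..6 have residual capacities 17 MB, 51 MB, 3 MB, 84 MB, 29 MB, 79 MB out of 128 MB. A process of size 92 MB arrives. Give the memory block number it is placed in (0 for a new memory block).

Next-Fit only looks at memory block 6, which has 79 MB free.
92 MB does not fit, so a new memory block is opened.

0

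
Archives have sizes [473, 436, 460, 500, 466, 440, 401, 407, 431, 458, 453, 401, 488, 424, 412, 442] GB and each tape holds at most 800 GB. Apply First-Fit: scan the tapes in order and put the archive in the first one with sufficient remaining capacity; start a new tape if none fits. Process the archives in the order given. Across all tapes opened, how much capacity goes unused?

tape 1: place 473 GB, 327 GB left
tape 2: place 436 GB, 364 GB left
tape 3: place 460 GB, 340 GB left
tape 4: place 500 GB, 300 GB left
tape 5: place 466 GB, 334 GB left
tape 6: place 440 GB, 360 GB left
tape 7: place 401 GB, 399 GB left
tape 8: place 407 GB, 393 GB left
tape 9: place 431 GB, 369 GB left
tape 10: place 458 GB, 342 GB left
tape 11: place 453 GB, 347 GB left
tape 12: place 401 GB, 399 GB left
tape 13: place 488 GB, 312 GB left
tape 14: place 424 GB, 376 GB left
tape 15: place 412 GB, 388 GB left
tape 16: place 442 GB, 358 GB left
16 tapes × 800 GB = 12800 GB; used 7092 GB; unused 5708 GB.

5708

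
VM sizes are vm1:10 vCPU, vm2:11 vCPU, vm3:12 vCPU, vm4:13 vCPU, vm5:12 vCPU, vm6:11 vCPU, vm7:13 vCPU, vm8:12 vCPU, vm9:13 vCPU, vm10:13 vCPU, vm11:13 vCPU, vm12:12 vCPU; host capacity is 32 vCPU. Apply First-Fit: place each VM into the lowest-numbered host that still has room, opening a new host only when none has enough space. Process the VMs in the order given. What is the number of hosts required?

6 hosts

Put vm1 (10 vCPU) in host 1; 22 vCPU remain.
Put vm2 (11 vCPU) in host 1; 11 vCPU remain.
Put vm3 (12 vCPU) in host 2; 20 vCPU remain.
Put vm4 (13 vCPU) in host 2; 7 vCPU remain.
Put vm5 (12 vCPU) in host 3; 20 vCPU remain.
Put vm6 (11 vCPU) in host 1; 0 vCPU remain.
Put vm7 (13 vCPU) in host 3; 7 vCPU remain.
Put vm8 (12 vCPU) in host 4; 20 vCPU remain.
Put vm9 (13 vCPU) in host 4; 7 vCPU remain.
Put vm10 (13 vCPU) in host 5; 19 vCPU remain.
Put vm11 (13 vCPU) in host 5; 6 vCPU remain.
Put vm12 (12 vCPU) in host 6; 20 vCPU remain.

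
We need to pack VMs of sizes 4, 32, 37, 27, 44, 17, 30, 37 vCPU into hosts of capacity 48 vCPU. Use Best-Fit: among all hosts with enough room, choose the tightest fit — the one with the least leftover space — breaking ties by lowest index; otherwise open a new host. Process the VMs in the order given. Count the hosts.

6

Put 4 vCPU in host 1; 44 vCPU remain.
Put 32 vCPU in host 1; 12 vCPU remain.
Put 37 vCPU in host 2; 11 vCPU remain.
Put 27 vCPU in host 3; 21 vCPU remain.
Put 44 vCPU in host 4; 4 vCPU remain.
Put 17 vCPU in host 3; 4 vCPU remain.
Put 30 vCPU in host 5; 18 vCPU remain.
Put 37 vCPU in host 6; 11 vCPU remain.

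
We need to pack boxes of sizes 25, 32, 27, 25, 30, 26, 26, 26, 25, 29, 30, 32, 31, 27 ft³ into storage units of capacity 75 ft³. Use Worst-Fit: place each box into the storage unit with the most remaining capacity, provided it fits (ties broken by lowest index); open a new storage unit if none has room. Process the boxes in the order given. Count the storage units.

7 storage units

storage unit 1: place 25 ft³, 50 ft³ left
storage unit 1: place 32 ft³, 18 ft³ left
storage unit 2: place 27 ft³, 48 ft³ left
storage unit 2: place 25 ft³, 23 ft³ left
storage unit 3: place 30 ft³, 45 ft³ left
storage unit 3: place 26 ft³, 19 ft³ left
storage unit 4: place 26 ft³, 49 ft³ left
storage unit 4: place 26 ft³, 23 ft³ left
storage unit 5: place 25 ft³, 50 ft³ left
storage unit 5: place 29 ft³, 21 ft³ left
storage unit 6: place 30 ft³, 45 ft³ left
storage unit 6: place 32 ft³, 13 ft³ left
storage unit 7: place 31 ft³, 44 ft³ left
storage unit 7: place 27 ft³, 17 ft³ left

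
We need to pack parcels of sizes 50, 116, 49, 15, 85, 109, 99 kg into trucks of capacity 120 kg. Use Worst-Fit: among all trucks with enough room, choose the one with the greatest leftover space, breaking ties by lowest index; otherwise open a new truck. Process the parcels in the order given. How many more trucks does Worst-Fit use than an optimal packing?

Worst-Fit: [50,49,15] [116] [85] [109] [99] → 5 trucks.
Total size 523 kg; any packing needs at least ⌈523/120⌉ = 5 trucks.
So 5 is already optimal.

0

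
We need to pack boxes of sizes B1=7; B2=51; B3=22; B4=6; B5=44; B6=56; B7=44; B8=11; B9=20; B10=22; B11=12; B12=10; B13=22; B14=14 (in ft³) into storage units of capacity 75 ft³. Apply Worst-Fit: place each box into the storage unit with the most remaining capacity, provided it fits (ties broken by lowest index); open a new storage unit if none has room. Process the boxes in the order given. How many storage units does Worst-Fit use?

B1 (7 ft³) → storage unit 1 (remaining 68 ft³)
B2 (51 ft³) → storage unit 1 (remaining 17 ft³)
B3 (22 ft³) → storage unit 2 (remaining 53 ft³)
B4 (6 ft³) → storage unit 2 (remaining 47 ft³)
B5 (44 ft³) → storage unit 2 (remaining 3 ft³)
B6 (56 ft³) → storage unit 3 (remaining 19 ft³)
B7 (44 ft³) → storage unit 4 (remaining 31 ft³)
B8 (11 ft³) → storage unit 4 (remaining 20 ft³)
B9 (20 ft³) → storage unit 4 (remaining 0 ft³)
B10 (22 ft³) → storage unit 5 (remaining 53 ft³)
B11 (12 ft³) → storage unit 5 (remaining 41 ft³)
B12 (10 ft³) → storage unit 5 (remaining 31 ft³)
B13 (22 ft³) → storage unit 5 (remaining 9 ft³)
B14 (14 ft³) → storage unit 3 (remaining 5 ft³)
Final storage units: [7,51] [22,6,44] [56,14] [44,11,20] [22,12,10,22].

5 storage units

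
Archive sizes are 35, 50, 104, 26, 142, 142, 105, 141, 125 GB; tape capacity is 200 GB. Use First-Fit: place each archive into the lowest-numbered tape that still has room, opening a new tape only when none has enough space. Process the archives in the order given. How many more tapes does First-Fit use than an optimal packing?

0

First-Fit: [35,50,104] [26,142] [142] [105] [141] [125] → 6 tapes.
6 archives exceed 100 GB (half the capacity), and no two of those can share a tape, so at least 6 tapes are needed.
So 6 is already optimal.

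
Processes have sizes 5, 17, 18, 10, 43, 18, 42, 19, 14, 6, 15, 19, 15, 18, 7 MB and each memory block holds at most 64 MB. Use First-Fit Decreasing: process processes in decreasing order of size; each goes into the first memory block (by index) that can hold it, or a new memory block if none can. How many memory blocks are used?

5

Sorted descending: 43, 42, 19, 19, 18, 18, 18, 17, 15, 15, 14, 10, 7, 6, 5.
Put 43 MB in memory block 1; 21 MB remain.
Put 42 MB in memory block 2; 22 MB remain.
Put 19 MB in memory block 1; 2 MB remain.
Put 19 MB in memory block 2; 3 MB remain.
Put 18 MB in memory block 3; 46 MB remain.
Put 18 MB in memory block 3; 28 MB remain.
Put 18 MB in memory block 3; 10 MB remain.
Put 17 MB in memory block 4; 47 MB remain.
Put 15 MB in memory block 4; 32 MB remain.
Put 15 MB in memory block 4; 17 MB remain.
Put 14 MB in memory block 4; 3 MB remain.
Put 10 MB in memory block 3; 0 MB remain.
Put 7 MB in memory block 5; 57 MB remain.
Put 6 MB in memory block 5; 51 MB remain.
Put 5 MB in memory block 5; 46 MB remain.
Final memory blocks: [43,19] [42,19] [18,18,18,10] [17,15,15,14] [7,6,5].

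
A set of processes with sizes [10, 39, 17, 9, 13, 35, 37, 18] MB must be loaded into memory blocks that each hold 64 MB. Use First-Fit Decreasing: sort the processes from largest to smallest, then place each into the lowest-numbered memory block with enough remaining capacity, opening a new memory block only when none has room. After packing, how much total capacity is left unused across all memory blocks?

Sorted descending: 39, 37, 35, 18, 17, 13, 10, 9.
39 MB → memory block 1 (remaining 25 MB)
37 MB → memory block 2 (remaining 27 MB)
35 MB → memory block 3 (remaining 29 MB)
18 MB → memory block 1 (remaining 7 MB)
17 MB → memory block 2 (remaining 10 MB)
13 MB → memory block 3 (remaining 16 MB)
10 MB → memory block 2 (remaining 0 MB)
9 MB → memory block 3 (remaining 7 MB)
3 memory blocks × 64 MB = 192 MB; used 178 MB; unused 14 MB.

14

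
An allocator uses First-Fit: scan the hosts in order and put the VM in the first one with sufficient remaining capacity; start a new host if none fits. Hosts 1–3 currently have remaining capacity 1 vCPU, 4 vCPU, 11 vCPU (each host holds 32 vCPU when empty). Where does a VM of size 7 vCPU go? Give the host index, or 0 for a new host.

3

Hosts with room: host 3 (11 vCPU).
The first with room is host 3.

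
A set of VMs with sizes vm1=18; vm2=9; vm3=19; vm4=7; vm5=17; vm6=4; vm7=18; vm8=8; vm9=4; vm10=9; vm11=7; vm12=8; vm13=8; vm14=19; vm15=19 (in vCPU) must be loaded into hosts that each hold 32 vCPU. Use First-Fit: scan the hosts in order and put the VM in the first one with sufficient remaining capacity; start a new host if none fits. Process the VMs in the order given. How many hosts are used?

7

Put vm1 (18 vCPU) in host 1; 14 vCPU remain.
Put vm2 (9 vCPU) in host 1; 5 vCPU remain.
Put vm3 (19 vCPU) in host 2; 13 vCPU remain.
Put vm4 (7 vCPU) in host 2; 6 vCPU remain.
Put vm5 (17 vCPU) in host 3; 15 vCPU remain.
Put vm6 (4 vCPU) in host 1; 1 vCPU remain.
Put vm7 (18 vCPU) in host 4; 14 vCPU remain.
Put vm8 (8 vCPU) in host 3; 7 vCPU remain.
Put vm9 (4 vCPU) in host 2; 2 vCPU remain.
Put vm10 (9 vCPU) in host 4; 5 vCPU remain.
Put vm11 (7 vCPU) in host 3; 0 vCPU remain.
Put vm12 (8 vCPU) in host 5; 24 vCPU remain.
Put vm13 (8 vCPU) in host 5; 16 vCPU remain.
Put vm14 (19 vCPU) in host 6; 13 vCPU remain.
Put vm15 (19 vCPU) in host 7; 13 vCPU remain.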